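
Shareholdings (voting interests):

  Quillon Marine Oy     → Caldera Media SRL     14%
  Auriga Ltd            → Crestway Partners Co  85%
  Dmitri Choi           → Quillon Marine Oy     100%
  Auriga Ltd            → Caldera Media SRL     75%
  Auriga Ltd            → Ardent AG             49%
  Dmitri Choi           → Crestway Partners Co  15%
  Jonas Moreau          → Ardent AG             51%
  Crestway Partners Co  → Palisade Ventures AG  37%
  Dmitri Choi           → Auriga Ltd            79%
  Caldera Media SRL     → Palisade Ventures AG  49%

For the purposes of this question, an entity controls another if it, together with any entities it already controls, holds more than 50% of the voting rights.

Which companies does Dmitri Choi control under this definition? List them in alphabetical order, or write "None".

Dmitri holds 79% of Auriga, so Dmitri controls Auriga.
Dmitri holds 100% of Quillon, so Dmitri controls Quillon.
Quillon and Auriga together hold 14% + 75% = 89% of Caldera, so Dmitri controls Caldera.
Dmitri and Auriga together hold 15% + 85% = 100% of Crestway, so Dmitri controls Crestway.
Caldera and Crestway together hold 49% + 37% = 86% of Palisade, so Dmitri controls Palisade.
No other company's threshold is met.

Auriga Ltd, Caldera Media SRL, Crestway Partners Co, Palisade Ventures AG, Quillon Marine Oy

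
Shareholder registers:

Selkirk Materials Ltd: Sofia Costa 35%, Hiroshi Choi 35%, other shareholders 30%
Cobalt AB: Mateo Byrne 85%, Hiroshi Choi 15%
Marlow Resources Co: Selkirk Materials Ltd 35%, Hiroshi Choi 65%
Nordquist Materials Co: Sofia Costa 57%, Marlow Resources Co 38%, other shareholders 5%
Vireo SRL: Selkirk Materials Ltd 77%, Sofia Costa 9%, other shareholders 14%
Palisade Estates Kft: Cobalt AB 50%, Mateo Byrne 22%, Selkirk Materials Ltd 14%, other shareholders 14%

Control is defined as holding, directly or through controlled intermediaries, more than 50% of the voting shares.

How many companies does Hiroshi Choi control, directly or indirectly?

1

Hiroshi holds 65% of Marlow, so Hiroshi controls Marlow.
No other company's threshold is met.
Hiroshi controls 1 company.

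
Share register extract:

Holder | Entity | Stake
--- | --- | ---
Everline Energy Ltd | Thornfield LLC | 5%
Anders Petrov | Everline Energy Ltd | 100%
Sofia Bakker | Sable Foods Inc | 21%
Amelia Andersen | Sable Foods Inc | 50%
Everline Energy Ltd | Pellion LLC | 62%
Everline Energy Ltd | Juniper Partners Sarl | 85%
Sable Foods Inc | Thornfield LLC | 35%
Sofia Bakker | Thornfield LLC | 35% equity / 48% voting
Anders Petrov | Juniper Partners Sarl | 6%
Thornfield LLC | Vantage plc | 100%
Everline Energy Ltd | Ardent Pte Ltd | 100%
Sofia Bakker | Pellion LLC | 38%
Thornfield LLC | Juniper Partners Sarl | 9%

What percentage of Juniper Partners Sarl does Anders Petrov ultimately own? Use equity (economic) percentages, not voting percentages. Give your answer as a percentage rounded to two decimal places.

Anders reaches Juniper along 3 paths.
Via Everline → Thornfield: 100% × 5% × 9% = 0.45%.
Direct stake: 6% = 6%.
Via Everline: 100% × 85% = 85%.
Total: 0.45% + 6% + 85% = 91.45%.

91.45%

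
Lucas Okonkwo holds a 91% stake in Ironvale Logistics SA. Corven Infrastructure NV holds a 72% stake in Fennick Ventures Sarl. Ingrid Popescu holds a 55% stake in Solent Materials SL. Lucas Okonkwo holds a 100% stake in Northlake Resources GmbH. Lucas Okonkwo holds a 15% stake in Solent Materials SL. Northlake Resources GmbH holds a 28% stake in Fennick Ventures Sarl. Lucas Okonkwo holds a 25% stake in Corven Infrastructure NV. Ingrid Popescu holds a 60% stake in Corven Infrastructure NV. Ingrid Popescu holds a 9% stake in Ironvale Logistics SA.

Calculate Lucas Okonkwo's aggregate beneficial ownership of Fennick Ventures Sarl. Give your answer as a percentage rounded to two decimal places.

46.00%

Lucas reaches Fennick along 2 paths.
Via Northlake: 100% × 28% = 28%.
Via Corven: 25% × 72% = 18%.
Total: 28% + 18% = 46%.
Rounded: 46.00%.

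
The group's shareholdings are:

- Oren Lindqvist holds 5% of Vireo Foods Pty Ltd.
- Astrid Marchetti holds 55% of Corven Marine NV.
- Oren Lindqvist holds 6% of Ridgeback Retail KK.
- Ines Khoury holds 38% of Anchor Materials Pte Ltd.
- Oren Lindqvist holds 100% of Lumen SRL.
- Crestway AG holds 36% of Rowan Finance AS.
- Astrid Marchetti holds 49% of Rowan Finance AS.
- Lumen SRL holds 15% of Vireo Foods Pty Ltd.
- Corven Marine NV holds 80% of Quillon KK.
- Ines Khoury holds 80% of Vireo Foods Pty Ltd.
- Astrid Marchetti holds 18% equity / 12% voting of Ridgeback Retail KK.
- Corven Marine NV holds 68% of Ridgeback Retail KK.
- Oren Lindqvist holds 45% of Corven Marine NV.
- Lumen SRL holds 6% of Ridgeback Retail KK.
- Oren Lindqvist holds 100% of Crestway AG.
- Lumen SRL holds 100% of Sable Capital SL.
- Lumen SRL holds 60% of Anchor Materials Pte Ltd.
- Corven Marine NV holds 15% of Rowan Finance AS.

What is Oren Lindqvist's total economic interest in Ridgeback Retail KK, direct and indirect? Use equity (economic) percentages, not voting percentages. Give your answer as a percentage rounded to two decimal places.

42.60%

Oren reaches Ridgeback along 3 paths.
Via Corven: 45% × 68% = 30.6%.
Via Lumen: 100% × 6% = 6%.
Direct stake: 6% = 6%.
Total: 30.6% + 6% + 6% = 42.6%.
Rounded: 42.60%.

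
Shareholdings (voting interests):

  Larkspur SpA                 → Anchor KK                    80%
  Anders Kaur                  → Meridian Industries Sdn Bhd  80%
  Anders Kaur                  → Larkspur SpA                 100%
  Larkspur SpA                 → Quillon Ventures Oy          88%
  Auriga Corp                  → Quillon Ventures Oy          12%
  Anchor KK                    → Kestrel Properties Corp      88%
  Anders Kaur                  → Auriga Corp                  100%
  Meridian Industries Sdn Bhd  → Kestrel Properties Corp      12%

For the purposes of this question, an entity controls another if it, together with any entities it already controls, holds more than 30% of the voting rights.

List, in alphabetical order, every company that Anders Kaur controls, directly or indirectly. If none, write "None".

Anders holds 80% of Meridian, so Anders controls Meridian.
Anders holds 100% of Larkspur, so Anders controls Larkspur.
Anders holds 100% of Auriga, so Anders controls Auriga.
Larkspur holds 80% of Anchor, so Anders controls Anchor.
Auriga and Larkspur together hold 12% + 88% = 100% of Quillon, so Anders controls Quillon.
Anchor and Meridian together hold 88% + 12% = 100% of Kestrel, so Anders controls Kestrel.

Anchor KK, Auriga Corp, Kestrel Properties Corp, Larkspur SpA, Meridian Industries Sdn Bhd, Quillon Ventures Oy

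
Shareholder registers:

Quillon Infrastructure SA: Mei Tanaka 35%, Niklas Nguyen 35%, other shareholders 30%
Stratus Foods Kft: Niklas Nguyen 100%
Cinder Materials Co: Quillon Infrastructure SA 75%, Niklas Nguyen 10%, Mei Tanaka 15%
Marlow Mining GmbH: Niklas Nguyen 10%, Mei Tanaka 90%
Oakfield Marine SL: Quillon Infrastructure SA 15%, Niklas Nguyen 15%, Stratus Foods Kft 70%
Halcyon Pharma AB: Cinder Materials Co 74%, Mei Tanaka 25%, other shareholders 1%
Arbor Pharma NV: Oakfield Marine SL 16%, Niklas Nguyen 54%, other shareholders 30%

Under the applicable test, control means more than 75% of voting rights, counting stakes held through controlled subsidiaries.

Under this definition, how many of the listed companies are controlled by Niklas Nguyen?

Niklas holds 100% of Stratus, so Niklas controls Stratus.
Niklas and Stratus together hold 15% + 70% = 85% of Oakfield, so Niklas controls Oakfield.
No other company's threshold is met.
Niklas controls 2 companies.

2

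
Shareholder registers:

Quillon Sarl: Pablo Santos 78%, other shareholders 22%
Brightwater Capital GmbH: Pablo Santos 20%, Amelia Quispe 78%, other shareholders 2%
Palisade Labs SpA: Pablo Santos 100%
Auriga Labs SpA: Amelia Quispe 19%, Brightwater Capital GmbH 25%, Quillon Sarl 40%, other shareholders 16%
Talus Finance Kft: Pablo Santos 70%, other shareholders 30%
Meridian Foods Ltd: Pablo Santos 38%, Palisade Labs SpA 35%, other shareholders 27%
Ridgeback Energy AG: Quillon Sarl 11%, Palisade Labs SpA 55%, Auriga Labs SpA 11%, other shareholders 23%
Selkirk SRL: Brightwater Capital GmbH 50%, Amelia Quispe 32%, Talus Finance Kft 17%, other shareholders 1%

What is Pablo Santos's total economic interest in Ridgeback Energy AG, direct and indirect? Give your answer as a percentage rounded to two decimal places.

67.56%

Pablo reaches Ridgeback along 4 paths.
Via Quillon: 78% × 11% = 8.58%.
Via Palisade: 100% × 55% = 55%.
Via Brightwater → Auriga: 20% × 25% × 11% = 0.55%.
Via Quillon → Auriga: 78% × 40% × 11% = 3.432%.
Total: 8.58% + 55% + 0.55% + 3.432% = 67.562%.
Rounded: 67.56%.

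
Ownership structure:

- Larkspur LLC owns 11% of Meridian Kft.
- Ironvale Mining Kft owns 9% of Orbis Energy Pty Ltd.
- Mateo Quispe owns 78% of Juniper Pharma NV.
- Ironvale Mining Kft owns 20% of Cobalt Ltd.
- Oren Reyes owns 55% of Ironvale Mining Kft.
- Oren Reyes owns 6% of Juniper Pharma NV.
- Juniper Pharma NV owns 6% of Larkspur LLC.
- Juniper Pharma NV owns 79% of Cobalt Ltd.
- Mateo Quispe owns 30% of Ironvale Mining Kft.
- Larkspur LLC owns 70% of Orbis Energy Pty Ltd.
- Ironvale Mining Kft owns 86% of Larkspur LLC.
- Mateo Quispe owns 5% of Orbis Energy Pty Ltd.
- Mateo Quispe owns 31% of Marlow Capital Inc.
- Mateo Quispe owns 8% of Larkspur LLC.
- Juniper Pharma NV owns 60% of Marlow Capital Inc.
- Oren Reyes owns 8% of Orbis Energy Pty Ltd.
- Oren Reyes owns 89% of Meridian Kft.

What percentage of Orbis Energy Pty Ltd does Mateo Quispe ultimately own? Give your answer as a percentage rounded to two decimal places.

Mateo reaches Orbis along 5 paths.
Direct stake: 5% = 5%.
Via Ironvale → Larkspur: 30% × 86% × 70% = 18.06%.
Via Juniper → Larkspur: 78% × 6% × 70% = 3.276%.
Via Larkspur: 8% × 70% = 5.6%.
Via Ironvale: 30% × 9% = 2.7%.
Total: 5% + 18.06% + 3.276% + 5.6% + 2.7% = 34.636%.
Rounded: 34.64%.

34.64%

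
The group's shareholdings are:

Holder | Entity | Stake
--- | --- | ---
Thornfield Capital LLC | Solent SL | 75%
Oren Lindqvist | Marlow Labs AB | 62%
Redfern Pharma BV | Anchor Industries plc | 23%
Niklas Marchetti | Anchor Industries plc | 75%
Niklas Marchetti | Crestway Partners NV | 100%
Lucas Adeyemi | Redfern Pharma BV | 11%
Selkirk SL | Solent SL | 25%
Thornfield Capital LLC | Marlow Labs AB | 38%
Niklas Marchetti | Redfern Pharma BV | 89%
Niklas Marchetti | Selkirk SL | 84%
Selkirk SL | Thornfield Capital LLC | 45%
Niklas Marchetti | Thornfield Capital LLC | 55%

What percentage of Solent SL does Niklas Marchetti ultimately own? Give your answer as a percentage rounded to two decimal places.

90.60%

Niklas reaches Solent along 3 paths.
Via Thornfield: 55% × 75% = 41.25%.
Via Selkirk → Thornfield: 84% × 45% × 75% = 28.35%.
Via Selkirk: 84% × 25% = 21%.
Total: 41.25% + 28.35% + 21% = 90.6%.
Rounded: 90.60%.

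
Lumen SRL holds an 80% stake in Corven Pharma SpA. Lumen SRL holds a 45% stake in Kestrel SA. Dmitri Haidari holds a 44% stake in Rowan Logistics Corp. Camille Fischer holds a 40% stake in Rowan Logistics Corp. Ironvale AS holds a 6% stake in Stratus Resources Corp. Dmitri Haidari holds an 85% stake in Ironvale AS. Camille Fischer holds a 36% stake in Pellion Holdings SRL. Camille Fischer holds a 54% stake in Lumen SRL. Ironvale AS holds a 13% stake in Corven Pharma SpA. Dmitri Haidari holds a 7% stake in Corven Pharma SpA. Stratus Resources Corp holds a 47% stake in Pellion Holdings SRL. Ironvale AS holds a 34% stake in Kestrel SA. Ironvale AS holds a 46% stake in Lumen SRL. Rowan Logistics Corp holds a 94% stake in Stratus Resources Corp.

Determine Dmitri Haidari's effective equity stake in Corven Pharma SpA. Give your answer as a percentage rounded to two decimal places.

49.33%

Dmitri reaches Corven along 3 paths.
Via Ironvale: 85% × 13% = 11.05%.
Via Ironvale → Lumen: 85% × 46% × 80% = 31.28%.
Direct stake: 7% = 7%.
Total: 11.05% + 31.28% + 7% = 49.33%.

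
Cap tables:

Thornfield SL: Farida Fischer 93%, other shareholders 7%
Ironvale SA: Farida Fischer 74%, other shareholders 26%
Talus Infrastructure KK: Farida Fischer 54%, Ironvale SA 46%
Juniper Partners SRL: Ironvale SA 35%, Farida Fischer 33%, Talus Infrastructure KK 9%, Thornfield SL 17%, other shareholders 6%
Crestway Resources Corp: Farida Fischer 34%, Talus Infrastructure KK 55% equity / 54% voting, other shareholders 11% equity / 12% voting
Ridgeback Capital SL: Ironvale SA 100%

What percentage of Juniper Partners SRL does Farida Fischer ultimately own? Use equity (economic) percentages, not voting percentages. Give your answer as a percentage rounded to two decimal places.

Farida reaches Juniper along 5 paths.
Via Ironvale: 74% × 35% = 25.9%.
Direct stake: 33% = 33%.
Via Talus: 54% × 9% = 4.86%.
Via Ironvale → Talus: 74% × 46% × 9% = 3.0636%.
Via Thornfield: 93% × 17% = 15.81%.
Total: 25.9% + 33% + 4.86% + 3.0636% + 15.81% = 82.6336%.
Rounded: 82.63%.

82.63%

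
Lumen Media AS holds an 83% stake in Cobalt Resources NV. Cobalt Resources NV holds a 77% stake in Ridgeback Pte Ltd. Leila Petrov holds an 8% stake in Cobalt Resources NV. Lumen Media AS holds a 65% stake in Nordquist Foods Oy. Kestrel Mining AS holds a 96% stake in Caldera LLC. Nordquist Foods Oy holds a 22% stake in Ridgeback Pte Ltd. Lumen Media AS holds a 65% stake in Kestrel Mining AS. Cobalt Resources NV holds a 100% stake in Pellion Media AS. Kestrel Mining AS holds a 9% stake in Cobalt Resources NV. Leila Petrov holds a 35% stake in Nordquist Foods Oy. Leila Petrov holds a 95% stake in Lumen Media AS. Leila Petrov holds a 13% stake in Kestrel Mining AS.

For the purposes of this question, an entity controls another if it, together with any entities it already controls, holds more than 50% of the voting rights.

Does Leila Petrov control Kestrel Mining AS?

Leila holds 95% of Lumen, so Leila controls Lumen.
Leila and Lumen together hold 13% + 65% = 78% of Kestrel, so Leila controls Kestrel.

Yes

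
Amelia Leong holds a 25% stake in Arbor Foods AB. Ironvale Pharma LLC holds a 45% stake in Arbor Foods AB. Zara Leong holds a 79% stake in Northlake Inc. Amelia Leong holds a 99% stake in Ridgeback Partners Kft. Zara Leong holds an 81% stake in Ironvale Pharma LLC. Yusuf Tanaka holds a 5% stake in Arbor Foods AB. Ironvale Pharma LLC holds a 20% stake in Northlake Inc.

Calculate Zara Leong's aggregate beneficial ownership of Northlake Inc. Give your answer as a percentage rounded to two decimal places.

95.20%

Zara reaches Northlake along 2 paths.
Direct stake: 79% = 79%.
Via Ironvale: 81% × 20% = 16.2%.
Total: 79% + 16.2% = 95.2%.
Rounded: 95.20%.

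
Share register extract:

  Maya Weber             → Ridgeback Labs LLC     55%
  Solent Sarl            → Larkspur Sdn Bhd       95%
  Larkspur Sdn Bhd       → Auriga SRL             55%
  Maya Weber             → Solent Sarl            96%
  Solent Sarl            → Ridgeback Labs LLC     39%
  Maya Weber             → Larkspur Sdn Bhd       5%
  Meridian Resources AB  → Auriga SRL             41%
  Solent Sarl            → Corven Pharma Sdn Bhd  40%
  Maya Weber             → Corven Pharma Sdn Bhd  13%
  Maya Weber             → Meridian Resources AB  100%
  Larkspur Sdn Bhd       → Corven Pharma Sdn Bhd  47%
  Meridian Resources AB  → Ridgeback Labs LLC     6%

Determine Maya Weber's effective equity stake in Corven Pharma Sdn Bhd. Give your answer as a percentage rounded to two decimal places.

Maya reaches Corven along 4 paths.
Via Larkspur: 5% × 47% = 2.35%.
Via Solent → Larkspur: 96% × 95% × 47% = 42.864%.
Via Solent: 96% × 40% = 38.4%.
Direct stake: 13% = 13%.
Total: 2.35% + 42.864% + 38.4% + 13% = 96.614%.
Rounded: 96.61%.

96.61%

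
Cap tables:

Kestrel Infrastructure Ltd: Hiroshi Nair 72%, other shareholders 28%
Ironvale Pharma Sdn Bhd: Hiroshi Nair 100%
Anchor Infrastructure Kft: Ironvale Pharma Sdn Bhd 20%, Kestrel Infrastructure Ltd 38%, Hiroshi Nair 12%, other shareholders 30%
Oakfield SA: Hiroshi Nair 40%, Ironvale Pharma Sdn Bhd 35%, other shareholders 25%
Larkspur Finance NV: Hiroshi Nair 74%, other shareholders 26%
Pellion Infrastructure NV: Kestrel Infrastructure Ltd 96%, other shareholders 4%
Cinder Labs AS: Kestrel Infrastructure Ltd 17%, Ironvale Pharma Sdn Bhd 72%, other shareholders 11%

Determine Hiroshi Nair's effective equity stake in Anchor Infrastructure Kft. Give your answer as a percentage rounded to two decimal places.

59.36%

Hiroshi reaches Anchor along 3 paths.
Via Ironvale: 100% × 20% = 20%.
Via Kestrel: 72% × 38% = 27.36%.
Direct stake: 12% = 12%.
Total: 20% + 27.36% + 12% = 59.36%.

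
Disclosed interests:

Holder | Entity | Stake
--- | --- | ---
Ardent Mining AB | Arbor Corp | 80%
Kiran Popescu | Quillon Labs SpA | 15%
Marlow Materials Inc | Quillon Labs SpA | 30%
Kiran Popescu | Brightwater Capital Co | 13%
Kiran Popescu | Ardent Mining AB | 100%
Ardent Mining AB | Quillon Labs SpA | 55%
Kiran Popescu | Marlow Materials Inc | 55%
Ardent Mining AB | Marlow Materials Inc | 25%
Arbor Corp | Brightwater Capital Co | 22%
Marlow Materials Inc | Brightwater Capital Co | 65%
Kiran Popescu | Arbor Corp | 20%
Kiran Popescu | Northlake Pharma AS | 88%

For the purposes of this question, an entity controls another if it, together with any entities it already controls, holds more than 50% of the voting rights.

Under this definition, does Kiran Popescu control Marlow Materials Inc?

Kiran holds 100% of Ardent, so Kiran controls Ardent.
Ardent and Kiran together hold 25% + 55% = 80% of Marlow, so Kiran controls Marlow.

Yes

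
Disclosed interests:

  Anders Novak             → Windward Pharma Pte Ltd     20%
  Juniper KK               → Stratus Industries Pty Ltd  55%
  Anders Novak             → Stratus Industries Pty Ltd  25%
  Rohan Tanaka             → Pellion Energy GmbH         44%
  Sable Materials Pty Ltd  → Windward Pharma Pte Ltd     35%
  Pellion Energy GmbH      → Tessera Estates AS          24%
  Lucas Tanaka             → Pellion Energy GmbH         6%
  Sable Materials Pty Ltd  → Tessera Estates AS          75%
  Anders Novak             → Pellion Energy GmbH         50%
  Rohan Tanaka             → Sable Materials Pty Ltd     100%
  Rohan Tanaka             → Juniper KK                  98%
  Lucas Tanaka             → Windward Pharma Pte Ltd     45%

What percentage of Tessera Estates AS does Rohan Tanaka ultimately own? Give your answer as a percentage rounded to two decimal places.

Rohan reaches Tessera along 2 paths.
Via Sable: 100% × 75% = 75%.
Via Pellion: 44% × 24% = 10.56%.
Total: 75% + 10.56% = 85.56%.

85.56%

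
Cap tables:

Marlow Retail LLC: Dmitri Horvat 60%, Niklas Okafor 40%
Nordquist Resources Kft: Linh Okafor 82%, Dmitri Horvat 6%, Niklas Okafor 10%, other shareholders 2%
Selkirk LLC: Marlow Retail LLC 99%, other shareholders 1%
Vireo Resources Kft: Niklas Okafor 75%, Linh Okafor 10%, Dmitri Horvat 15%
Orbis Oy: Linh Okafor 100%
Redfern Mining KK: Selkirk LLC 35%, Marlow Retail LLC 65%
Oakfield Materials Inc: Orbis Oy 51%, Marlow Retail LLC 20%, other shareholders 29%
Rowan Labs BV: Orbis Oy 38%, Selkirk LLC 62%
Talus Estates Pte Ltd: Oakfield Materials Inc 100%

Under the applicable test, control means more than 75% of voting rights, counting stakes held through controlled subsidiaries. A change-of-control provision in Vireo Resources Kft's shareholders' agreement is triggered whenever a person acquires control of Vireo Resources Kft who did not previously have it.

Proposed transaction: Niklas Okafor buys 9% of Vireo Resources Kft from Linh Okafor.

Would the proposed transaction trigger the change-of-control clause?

Yes

The purchase adds only to Niklas's holdings (Linh's stake shrinks), so Niklas is the only person who could newly come to control Vireo.
Niklas's largest direct stake is 75% in Vireo, which does not meet the threshold, so Niklas controls no company.
In Vireo, Niklas's side holds only 75%, not > 75%.
So before the transaction, Niklas does not control Vireo.
After the purchase, Niklas's direct stake in Vireo rises to 75% + 9% = 84%, and Linh's stake falls to 1%.
Niklas holds 84% of Vireo, so Niklas controls Vireo.
Niklas did not control Vireo before and does after, so the clause is triggered.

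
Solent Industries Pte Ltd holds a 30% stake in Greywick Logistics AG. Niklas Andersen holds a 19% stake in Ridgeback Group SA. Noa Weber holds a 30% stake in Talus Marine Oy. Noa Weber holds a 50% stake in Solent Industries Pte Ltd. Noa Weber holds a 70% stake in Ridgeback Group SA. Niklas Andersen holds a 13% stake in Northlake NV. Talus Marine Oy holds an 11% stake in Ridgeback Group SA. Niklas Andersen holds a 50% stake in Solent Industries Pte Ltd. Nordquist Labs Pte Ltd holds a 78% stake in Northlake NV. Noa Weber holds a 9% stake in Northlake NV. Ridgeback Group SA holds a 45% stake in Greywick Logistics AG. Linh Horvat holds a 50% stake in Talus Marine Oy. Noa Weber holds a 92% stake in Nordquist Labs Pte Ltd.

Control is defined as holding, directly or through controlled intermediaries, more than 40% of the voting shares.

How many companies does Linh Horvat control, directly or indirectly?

1

Linh holds 50% of Talus, so Linh controls Talus.
No other company's threshold is met.
Linh controls 1 company.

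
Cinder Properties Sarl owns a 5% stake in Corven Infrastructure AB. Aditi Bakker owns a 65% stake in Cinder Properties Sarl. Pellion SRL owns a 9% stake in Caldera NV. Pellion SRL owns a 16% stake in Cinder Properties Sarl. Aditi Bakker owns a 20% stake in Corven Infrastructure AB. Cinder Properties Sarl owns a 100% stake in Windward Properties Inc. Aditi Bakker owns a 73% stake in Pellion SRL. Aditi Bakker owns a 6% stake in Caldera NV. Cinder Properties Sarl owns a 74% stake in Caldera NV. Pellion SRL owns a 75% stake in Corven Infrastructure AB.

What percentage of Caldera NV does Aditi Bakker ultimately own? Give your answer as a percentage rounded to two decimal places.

69.31%

Aditi reaches Caldera along 4 paths.
Via Pellion: 73% × 9% = 6.57%.
Via Pellion → Cinder: 73% × 16% × 74% = 8.6432%.
Via Cinder: 65% × 74% = 48.1%.
Direct stake: 6% = 6%.
Total: 6.57% + 8.6432% + 48.1% + 6% = 69.3132%.
Rounded: 69.31%.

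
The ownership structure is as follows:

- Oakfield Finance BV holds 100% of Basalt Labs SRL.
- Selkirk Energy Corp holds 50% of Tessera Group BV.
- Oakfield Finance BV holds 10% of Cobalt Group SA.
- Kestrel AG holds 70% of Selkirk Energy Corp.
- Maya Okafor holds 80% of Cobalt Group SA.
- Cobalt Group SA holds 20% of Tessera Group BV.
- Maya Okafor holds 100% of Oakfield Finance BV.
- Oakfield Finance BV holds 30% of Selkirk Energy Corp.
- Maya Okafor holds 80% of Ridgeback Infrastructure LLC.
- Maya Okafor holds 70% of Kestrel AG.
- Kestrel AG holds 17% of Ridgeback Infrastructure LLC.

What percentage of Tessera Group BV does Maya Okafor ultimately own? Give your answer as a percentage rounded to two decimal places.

57.50%

Maya reaches Tessera along 4 paths.
Via Oakfield → Cobalt: 100% × 10% × 20% = 2%.
Via Cobalt: 80% × 20% = 16%.
Via Oakfield → Selkirk: 100% × 30% × 50% = 15%.
Via Kestrel → Selkirk: 70% × 70% × 50% = 24.5%.
Total: 2% + 16% + 15% + 24.5% = 57.5%.
Rounded: 57.50%.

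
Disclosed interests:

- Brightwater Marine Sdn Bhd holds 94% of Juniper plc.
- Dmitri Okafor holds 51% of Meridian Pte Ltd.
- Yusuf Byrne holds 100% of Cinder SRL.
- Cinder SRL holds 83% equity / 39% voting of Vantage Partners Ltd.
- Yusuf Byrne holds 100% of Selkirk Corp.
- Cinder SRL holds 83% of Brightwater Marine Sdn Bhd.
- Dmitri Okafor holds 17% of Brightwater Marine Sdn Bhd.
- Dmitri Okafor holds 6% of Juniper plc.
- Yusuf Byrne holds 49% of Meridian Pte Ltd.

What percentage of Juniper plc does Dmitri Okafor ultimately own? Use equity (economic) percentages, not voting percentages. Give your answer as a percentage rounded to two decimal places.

21.98%

Dmitri reaches Juniper along 2 paths.
Direct stake: 6% = 6%.
Via Brightwater: 17% × 94% = 15.98%.
Total: 6% + 15.98% = 21.98%.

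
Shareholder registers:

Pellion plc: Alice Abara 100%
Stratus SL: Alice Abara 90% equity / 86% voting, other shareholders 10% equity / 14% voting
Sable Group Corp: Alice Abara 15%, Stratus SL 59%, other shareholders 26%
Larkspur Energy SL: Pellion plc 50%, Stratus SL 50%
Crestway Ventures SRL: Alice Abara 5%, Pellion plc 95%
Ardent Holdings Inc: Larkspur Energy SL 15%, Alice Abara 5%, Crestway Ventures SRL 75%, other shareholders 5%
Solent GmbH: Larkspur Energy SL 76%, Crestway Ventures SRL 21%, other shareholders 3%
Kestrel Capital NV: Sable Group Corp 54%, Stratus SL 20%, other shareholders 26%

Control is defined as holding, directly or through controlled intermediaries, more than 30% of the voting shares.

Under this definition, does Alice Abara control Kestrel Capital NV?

Alice holds 86% of Stratus, so Alice controls Stratus.
Alice and Stratus together hold 15% + 59% = 74% of Sable, so Alice controls Sable.
Sable and Stratus together hold 54% + 20% = 74% of Kestrel, so Alice controls Kestrel.

Yes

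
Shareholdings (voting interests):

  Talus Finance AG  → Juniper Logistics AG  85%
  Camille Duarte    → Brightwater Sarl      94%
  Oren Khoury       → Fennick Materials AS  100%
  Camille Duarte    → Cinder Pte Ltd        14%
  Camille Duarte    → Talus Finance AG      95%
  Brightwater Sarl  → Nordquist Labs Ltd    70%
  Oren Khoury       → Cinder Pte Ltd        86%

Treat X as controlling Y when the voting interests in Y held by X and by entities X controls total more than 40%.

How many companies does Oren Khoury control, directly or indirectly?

Oren holds 86% of Cinder, so Oren controls Cinder.
Oren holds 100% of Fennick, so Oren controls Fennick.
No other company's threshold is met.
Oren controls 2 companies.

2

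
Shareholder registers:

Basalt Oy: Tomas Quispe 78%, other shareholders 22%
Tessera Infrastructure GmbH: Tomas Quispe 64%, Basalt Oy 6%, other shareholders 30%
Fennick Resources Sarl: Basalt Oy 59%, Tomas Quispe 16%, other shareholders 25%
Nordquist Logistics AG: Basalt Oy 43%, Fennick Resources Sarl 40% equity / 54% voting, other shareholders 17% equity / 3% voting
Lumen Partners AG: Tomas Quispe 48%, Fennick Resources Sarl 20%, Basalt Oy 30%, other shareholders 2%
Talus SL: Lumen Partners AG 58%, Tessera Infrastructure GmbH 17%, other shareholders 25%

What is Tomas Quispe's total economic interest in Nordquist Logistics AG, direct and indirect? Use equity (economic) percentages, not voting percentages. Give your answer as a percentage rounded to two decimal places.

Tomas reaches Nordquist along 3 paths.
Via Basalt: 78% × 43% = 33.54%.
Via Basalt → Fennick: 78% × 59% × 40% = 18.408%.
Via Fennick: 16% × 40% = 6.4%.
Total: 33.54% + 18.408% + 6.4% = 58.348%.
Rounded: 58.35%.

58.35%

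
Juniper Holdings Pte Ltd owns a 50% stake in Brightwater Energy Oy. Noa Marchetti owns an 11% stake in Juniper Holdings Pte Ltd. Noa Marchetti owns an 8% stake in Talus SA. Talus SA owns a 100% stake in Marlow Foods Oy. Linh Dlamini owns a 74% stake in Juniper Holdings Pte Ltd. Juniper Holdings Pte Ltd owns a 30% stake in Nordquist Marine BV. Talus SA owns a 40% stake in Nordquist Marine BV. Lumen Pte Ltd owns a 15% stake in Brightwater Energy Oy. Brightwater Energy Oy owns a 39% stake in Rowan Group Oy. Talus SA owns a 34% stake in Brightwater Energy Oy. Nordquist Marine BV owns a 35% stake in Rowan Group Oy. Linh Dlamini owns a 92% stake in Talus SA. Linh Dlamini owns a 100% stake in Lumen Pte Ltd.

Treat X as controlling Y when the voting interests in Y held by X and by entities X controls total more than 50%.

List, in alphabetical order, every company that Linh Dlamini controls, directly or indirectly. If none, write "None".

Linh holds 92% of Talus, so Linh controls Talus.
Linh holds 100% of Lumen, so Linh controls Lumen.
Linh holds 74% of Juniper, so Linh controls Juniper.
Talus and Juniper and Lumen together hold 34% + 50% + 15% = 99% of Brightwater, so Linh controls Brightwater.
Talus and Juniper together hold 40% + 30% = 70% of Nordquist, so Linh controls Nordquist.
Talus holds 100% of Marlow, so Linh controls Marlow.
Brightwater and Nordquist together hold 39% + 35% = 74% of Rowan, so Linh controls Rowan.

Brightwater Energy Oy, Juniper Holdings Pte Ltd, Lumen Pte Ltd, Marlow Foods Oy, Nordquist Marine BV, Rowan Group Oy, Talus SA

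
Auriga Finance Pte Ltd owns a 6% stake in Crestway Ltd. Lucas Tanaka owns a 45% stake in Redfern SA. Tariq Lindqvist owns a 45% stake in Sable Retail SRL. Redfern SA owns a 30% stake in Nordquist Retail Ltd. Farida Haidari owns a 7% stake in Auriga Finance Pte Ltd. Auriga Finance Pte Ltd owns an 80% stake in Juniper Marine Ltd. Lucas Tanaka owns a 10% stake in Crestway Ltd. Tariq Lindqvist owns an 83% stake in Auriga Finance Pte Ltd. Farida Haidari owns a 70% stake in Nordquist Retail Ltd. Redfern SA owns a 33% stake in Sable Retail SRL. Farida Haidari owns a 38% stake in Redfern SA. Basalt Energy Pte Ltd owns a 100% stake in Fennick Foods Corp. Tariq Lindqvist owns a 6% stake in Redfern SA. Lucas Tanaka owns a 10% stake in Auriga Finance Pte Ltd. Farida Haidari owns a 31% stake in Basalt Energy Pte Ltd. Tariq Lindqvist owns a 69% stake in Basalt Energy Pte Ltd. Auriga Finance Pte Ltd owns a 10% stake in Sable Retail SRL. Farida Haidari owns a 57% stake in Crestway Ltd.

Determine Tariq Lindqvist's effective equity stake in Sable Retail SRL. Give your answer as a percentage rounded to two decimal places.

55.28%

Tariq reaches Sable along 3 paths.
Via Auriga: 83% × 10% = 8.3%.
Via Redfern: 6% × 33% = 1.98%.
Direct stake: 45% = 45%.
Total: 8.3% + 1.98% + 45% = 55.28%.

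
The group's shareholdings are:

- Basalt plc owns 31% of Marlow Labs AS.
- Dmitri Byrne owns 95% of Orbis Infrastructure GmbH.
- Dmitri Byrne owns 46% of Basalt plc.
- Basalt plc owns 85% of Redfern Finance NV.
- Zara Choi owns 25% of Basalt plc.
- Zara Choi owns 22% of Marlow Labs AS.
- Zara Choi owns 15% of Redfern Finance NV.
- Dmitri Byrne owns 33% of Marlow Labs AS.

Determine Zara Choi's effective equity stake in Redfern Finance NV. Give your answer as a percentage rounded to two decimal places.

Zara reaches Redfern along 2 paths.
Direct stake: 15% = 15%.
Via Basalt: 25% × 85% = 21.25%.
Total: 15% + 21.25% = 36.25%.

36.25%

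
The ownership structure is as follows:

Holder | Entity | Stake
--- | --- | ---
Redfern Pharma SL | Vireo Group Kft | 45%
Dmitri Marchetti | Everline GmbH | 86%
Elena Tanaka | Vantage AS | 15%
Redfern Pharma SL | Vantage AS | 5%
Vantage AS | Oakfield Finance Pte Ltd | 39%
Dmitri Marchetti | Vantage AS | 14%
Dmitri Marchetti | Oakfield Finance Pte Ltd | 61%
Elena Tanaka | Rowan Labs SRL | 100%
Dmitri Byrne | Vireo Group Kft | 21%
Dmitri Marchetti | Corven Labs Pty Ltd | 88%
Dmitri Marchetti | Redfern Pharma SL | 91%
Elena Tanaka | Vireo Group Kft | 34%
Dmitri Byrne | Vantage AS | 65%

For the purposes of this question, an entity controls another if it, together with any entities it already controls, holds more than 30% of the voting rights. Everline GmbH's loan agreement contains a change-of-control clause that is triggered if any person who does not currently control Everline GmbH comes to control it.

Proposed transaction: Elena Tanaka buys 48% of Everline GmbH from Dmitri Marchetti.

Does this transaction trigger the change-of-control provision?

Yes

The purchase adds only to Elena's holdings (Dmitri Marchetti's stake shrinks), so Elena is the only person who could newly come to control Everline.
Elena holds 100% of Rowan, so Elena controls Rowan.
Elena holds 34% of Vireo, so Elena controls Vireo.
Neither Elena nor any entity Elena controls holds any voting interest in Everline.
So before the transaction, Elena does not control Everline.
After the purchase, Elena holds 48% of Everline directly, and Dmitri Marchetti's stake falls to 38%.
Elena holds 48% of Everline, so Elena controls Everline.
Elena did not control Everline before and does after, so the clause is triggered.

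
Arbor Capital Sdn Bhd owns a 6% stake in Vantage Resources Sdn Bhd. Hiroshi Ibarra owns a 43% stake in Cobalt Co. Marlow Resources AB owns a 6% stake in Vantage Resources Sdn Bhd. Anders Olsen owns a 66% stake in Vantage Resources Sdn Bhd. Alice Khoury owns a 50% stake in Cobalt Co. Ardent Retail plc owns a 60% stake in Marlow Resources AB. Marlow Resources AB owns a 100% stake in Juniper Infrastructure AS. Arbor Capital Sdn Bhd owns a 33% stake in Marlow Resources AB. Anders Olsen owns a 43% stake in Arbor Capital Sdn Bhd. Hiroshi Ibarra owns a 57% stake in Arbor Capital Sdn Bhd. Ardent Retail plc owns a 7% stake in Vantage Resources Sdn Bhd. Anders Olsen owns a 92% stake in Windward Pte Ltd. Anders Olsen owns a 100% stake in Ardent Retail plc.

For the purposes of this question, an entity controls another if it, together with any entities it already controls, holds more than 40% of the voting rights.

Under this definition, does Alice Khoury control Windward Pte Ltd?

Alice holds 50% of Cobalt, so Alice controls Cobalt.
Neither Alice nor any entity Alice controls holds any voting interest in Windward.
So Alice does not control Windward.

No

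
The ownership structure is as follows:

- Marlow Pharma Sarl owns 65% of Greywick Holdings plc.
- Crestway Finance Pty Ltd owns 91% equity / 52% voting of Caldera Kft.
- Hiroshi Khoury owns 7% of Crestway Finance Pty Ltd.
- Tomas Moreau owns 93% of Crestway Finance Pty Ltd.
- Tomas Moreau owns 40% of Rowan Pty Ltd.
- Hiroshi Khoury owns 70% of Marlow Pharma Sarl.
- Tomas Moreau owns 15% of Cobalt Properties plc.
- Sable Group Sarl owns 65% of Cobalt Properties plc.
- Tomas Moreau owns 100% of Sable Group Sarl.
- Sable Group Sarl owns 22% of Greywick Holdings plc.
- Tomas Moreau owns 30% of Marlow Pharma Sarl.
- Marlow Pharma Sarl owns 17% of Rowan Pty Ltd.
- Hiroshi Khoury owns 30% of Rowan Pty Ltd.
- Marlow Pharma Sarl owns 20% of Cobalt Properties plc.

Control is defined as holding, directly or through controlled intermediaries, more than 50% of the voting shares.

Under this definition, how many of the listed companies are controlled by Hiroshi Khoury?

2

Hiroshi holds 70% of Marlow, so Hiroshi controls Marlow.
Marlow holds 65% of Greywick, so Hiroshi controls Greywick.
No other company's threshold is met.
Hiroshi controls 2 companies.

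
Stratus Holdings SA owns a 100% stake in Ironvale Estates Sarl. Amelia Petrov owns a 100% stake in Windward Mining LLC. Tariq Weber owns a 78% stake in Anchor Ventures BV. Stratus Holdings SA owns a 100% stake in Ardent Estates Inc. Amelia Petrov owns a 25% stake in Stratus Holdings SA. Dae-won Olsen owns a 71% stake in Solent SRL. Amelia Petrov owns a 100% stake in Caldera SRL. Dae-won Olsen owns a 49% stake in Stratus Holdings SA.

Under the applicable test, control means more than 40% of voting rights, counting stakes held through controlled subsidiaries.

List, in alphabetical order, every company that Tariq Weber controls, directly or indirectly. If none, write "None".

Anchor Ventures BV

Tariq holds 78% of Anchor, so Tariq controls Anchor.
No other company's threshold is met.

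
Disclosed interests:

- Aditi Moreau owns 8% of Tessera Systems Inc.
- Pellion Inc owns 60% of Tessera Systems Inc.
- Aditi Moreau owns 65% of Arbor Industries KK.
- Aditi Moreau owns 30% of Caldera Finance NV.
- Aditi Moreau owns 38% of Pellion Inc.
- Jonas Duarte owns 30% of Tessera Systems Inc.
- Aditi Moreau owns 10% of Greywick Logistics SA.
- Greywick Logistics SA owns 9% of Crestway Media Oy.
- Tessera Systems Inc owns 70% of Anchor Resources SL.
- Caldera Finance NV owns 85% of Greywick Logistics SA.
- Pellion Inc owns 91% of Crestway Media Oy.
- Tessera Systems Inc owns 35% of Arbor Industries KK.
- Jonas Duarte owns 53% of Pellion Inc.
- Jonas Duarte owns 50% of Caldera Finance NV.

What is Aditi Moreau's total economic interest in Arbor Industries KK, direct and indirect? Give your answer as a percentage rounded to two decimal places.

Aditi reaches Arbor along 3 paths.
Via Pellion → Tessera: 38% × 60% × 35% = 7.98%.
Via Tessera: 8% × 35% = 2.8%.
Direct stake: 65% = 65%.
Total: 7.98% + 2.8% + 65% = 75.78%.

75.78%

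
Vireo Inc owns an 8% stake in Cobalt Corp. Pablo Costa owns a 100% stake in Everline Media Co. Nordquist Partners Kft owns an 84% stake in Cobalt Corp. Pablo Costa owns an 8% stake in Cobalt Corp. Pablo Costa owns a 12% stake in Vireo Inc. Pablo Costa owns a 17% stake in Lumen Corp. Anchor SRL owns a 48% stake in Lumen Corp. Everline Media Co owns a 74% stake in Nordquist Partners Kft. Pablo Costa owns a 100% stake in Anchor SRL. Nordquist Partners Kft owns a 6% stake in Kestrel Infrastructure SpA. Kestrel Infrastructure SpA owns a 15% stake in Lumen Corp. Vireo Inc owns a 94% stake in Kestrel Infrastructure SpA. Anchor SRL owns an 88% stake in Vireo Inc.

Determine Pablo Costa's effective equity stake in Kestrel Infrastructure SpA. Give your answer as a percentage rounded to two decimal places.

Pablo reaches Kestrel along 3 paths.
Via Anchor → Vireo: 100% × 88% × 94% = 82.72%.
Via Vireo: 12% × 94% = 11.28%.
Via Everline → Nordquist: 100% × 74% × 6% = 4.44%.
Total: 82.72% + 11.28% + 4.44% = 98.44%.

98.44%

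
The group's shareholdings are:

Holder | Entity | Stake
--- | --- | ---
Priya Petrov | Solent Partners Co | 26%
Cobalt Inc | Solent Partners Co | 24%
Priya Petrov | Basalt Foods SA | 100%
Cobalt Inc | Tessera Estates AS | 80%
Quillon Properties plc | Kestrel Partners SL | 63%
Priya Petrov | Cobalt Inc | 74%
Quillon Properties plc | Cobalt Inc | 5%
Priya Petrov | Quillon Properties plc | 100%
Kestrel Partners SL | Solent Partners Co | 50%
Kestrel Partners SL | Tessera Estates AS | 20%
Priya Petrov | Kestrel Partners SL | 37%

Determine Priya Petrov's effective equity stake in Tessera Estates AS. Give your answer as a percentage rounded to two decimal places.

83.20%

Priya reaches Tessera along 4 paths.
Via Kestrel: 37% × 20% = 7.4%.
Via Quillon → Kestrel: 100% × 63% × 20% = 12.6%.
Via Cobalt: 74% × 80% = 59.2%.
Via Quillon → Cobalt: 100% × 5% × 80% = 4%.
Total: 7.4% + 12.6% + 59.2% + 4% = 83.2%.
Rounded: 83.20%.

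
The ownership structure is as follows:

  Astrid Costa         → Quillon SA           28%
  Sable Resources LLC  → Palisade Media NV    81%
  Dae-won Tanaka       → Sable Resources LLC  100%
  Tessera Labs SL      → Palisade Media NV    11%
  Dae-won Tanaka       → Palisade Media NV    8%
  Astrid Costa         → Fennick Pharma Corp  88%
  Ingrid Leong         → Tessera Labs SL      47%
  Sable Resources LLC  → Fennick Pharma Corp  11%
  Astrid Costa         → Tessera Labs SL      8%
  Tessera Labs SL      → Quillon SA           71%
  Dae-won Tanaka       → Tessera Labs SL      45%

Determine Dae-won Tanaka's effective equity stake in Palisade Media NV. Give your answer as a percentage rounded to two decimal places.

Dae-won reaches Palisade along 3 paths.
Via Sable: 100% × 81% = 81%.
Direct stake: 8% = 8%.
Via Tessera: 45% × 11% = 4.95%.
Total: 81% + 8% + 4.95% = 93.95%.

93.95%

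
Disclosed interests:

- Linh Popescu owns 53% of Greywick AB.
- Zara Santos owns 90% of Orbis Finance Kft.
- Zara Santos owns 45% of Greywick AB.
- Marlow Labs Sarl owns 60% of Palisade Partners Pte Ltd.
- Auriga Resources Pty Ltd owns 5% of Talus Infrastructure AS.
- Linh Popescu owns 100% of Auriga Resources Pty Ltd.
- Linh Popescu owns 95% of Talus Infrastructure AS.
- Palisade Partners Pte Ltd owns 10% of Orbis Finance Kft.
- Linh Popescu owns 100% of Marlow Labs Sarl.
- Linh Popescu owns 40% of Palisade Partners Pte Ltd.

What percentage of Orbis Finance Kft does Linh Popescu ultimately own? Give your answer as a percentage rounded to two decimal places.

10.00%

Linh reaches Orbis along 2 paths.
Via Palisade: 40% × 10% = 4%.
Via Marlow → Palisade: 100% × 60% × 10% = 6%.
Total: 4% + 6% = 10%.
Rounded: 10.00%.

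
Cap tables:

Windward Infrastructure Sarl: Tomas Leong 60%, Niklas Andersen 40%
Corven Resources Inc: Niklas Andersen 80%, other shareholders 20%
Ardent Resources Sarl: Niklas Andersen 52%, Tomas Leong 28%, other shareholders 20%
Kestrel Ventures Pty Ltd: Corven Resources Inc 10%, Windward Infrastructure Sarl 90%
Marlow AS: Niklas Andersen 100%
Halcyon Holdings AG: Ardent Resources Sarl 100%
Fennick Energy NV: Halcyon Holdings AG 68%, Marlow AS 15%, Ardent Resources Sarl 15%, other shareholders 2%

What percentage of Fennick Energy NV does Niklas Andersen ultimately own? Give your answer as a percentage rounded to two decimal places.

58.16%

Niklas reaches Fennick along 3 paths.
Via Ardent → Halcyon: 52% × 100% × 68% = 35.36%.
Via Marlow: 100% × 15% = 15%.
Via Ardent: 52% × 15% = 7.8%.
Total: 35.36% + 15% + 7.8% = 58.16%.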